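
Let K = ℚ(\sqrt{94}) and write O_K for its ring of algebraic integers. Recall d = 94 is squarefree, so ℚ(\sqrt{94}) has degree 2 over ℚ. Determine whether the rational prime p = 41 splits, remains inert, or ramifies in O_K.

41 remains inert

d = 94 ≡ 2 (mod 4), so O_K = ℤ[√94] and disc(K) = 4d = 376.
41 ∤ 376, so 41 is unramified.
(94/41) = 12^20 mod 41 = 40, giving Legendre symbol -1.
Legendre symbol -1 ⇒ 41 is inert.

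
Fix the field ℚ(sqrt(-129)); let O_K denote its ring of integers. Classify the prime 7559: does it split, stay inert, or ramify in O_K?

remains prime (inert)

-129 mod 4 = 3, hence disc K = 4·(-129) = -516 and O_K = ℤ[√-129].
7559 ∤ -516, so 7559 is unramified.
(-129/7559) = 7430^3779 mod 7559 = 7558, giving Legendre symbol -1.
Legendre symbol -1 ⇒ 7559 is inert.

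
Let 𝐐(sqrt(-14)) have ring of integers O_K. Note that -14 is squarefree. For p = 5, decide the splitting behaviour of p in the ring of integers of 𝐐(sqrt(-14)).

split

-14 mod 4 = 2, hence disc K = 4·(-14) = -56 and O_K = ℤ[√-14].
disc(K) = -56 is not divisible by 5; 5 is unramified.
Legendre symbol by Euler's criterion: (-14/5) ≡ (-14)^2 ≡ 1 (mod 5), i.e. (-14/5) = 1.
(-14/5) = 1, so 5 splits.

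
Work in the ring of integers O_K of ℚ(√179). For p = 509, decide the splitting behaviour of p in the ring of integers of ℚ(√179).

split

Since 179 ≢ 1 mod 4, the ring of integers is ℤ[√179] with discriminant 4·179 = 716.
disc(K) = 716 is not divisible by 509; 509 is unramified.
Euler's criterion: 179^254 mod 509 = 1. Thus (179|509) = 1.
d is a quadratic residue mod p, hence 509 splits in O_K.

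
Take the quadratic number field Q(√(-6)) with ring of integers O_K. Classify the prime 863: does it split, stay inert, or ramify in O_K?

inert

-6 mod 4 = 2, hence disc K = 4·(-6) = -24 and O_K = ℤ[√-6].
Since gcd(863, -24) = 1 the prime 863 does not ramify.
Compute (-6/863) via Euler: 857^((863-1)/2) mod 863 = 862, so (-6/863) = -1.
(-6/863) = -1, so 863 is inert.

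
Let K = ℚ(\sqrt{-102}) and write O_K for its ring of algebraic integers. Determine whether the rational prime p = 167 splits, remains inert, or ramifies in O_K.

-102 mod 4 = 2, hence disc K = 4·(-102) = -408 and O_K = ℤ[√-102].
167 ∤ -408, so 167 is unramified.
Legendre symbol by Euler's criterion: (-102/167) ≡ (-102)^83 ≡ 1 (mod 167), i.e. (-102/167) = 1.
(-102/167) = 1, so 167 splits.

splits completely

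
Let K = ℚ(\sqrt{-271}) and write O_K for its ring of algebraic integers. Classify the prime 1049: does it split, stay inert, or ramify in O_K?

Since -271 ≡ 1 mod 4, the ring of integers is ℤ[(1+√-271)/2] with discriminant -271.
Since gcd(1049, -271) = 1 the prime 1049 does not ramify.
(-271/1049) = 778^524 mod 1049 = 1048, giving Legendre symbol -1.
d is a non-residue mod p, hence 1049 remains inert in O_K.

p is inert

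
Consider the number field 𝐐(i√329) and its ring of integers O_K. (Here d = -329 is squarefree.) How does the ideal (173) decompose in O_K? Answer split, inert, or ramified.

Since -329 ≢ 1 mod 4, the ring of integers is ℤ[√-329] with discriminant 4·(-329) = -1316.
disc(K) = -1316 is not divisible by 173; 173 is unramified.
(-329/173) = 17^86 mod 173 = 172, giving Legendre symbol -1.
Legendre symbol -1 ⇒ 173 is inert.

inert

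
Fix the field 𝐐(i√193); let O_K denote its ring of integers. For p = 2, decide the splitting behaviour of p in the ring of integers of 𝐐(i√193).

p ramifies

-193 mod 4 = 3, hence disc K = 4·(-193) = -772 and O_K = ℤ[√-193].
disc(K) = -772 = 2·(-386), so p = 2 is ramified.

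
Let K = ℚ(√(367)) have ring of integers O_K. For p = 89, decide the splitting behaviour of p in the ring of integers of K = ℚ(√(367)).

split

Since 367 ≢ 1 mod 4, the ring of integers is ℤ[√367] with discriminant 4·367 = 1468.
89 ∤ 1468, so 89 is unramified.
Compute (367/89) via Euler: 11^((89-1)/2) mod 89 = 1, so (367/89) = 1.
(367/89) = 1, so 89 splits.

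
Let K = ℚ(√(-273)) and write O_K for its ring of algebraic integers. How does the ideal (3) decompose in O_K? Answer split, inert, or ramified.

d = -273 ≡ 3 (mod 4), so O_K = ℤ[√-273] and disc(K) = 4d = -1092.
disc(K) = -1092 = 3·(-364), so p = 3 is ramified.

ramified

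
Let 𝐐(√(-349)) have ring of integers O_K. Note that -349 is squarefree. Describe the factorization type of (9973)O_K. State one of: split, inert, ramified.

9973 splits in O_K

d = -349 ≡ 3 (mod 4), so O_K = ℤ[√-349] and disc(K) = 4d = -1396.
Since gcd(9973, -1396) = 1 the prime 9973 does not ramify.
Legendre symbol by Euler's criterion: (-349/9973) ≡ (-349)^4986 ≡ 1 (mod 9973), i.e. (-349/9973) = 1.
Legendre symbol 1 ⇒ 9973 is split.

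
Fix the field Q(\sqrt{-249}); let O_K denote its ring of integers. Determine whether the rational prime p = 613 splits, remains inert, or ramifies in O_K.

Since -249 ≢ 1 mod 4, the ring of integers is ℤ[√-249] with discriminant 4·(-249) = -996.
disc(K) = -996 is not divisible by 613; 613 is unramified.
Compute (-249/613) via Euler: 364^((613-1)/2) mod 613 = 612, so (-249/613) = -1.
Legendre symbol -1 ⇒ 613 is inert.

inert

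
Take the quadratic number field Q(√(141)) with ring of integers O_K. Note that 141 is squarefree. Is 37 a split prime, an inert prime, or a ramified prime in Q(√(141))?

37 splits in O_K

Since 141 ≡ 1 mod 4, the ring of integers is ℤ[(1+√141)/2] with discriminant 141.
disc(K) = 141 is not divisible by 37; 37 is unramified.
Compute (141/37) via Euler: 30^((37-1)/2) mod 37 = 1, so (141/37) = 1.
(141/37) = 1, so 37 splits.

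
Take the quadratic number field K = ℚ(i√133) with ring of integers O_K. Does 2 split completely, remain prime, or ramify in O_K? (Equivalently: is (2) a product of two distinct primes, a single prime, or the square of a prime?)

2 is ramified

-133 mod 4 = 3, hence disc K = 4·(-133) = -532 and O_K = ℤ[√-133].
disc(K) = -532 = 2·(-266), so p = 2 is ramified.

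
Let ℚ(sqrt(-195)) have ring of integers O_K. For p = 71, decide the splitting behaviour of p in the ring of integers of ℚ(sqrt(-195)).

Since -195 ≡ 1 mod 4, the ring of integers is ℤ[(1+√-195)/2] with discriminant -195.
Since gcd(71, -195) = 1 the prime 71 does not ramify.
(-195/71) = 18^35 mod 71 = 1, giving Legendre symbol 1.
Legendre symbol 1 ⇒ 71 is split.

split — (71) = 𝔭₁𝔭₂ with 𝔭₁ ≠ 𝔭₂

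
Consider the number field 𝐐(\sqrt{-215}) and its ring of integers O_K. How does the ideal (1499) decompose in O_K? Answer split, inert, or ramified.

d = -215 ≡ 1 (mod 4), so O_K = ℤ[(1+√-215)/2] and disc(K) = d = -215.
Since gcd(1499, -215) = 1 the prime 1499 does not ramify.
(-215/1499) = 1284^749 mod 1499 = 1498, giving Legendre symbol -1.
Legendre symbol -1 ⇒ 1499 is inert.

remains prime (inert)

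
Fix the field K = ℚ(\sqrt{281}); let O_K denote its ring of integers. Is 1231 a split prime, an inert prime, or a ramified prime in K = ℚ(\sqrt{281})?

Since 281 ≡ 1 mod 4, the ring of integers is ℤ[(1+√281)/2] with discriminant 281.
disc(K) = 281 is not divisible by 1231; 1231 is unramified.
Legendre symbol by Euler's criterion: (281/1231) ≡ 281^615 ≡ 1230 (mod 1231), i.e. (281/1231) = -1.
d is a non-residue mod p, hence 1231 remains inert in O_K.

inert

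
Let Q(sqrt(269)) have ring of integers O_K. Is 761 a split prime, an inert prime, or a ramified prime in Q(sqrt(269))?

Since 269 ≡ 1 mod 4, the ring of integers is ℤ[(1+√269)/2] with discriminant 269.
Since gcd(761, 269) = 1 the prime 761 does not ramify.
(269/761) = 269^380 mod 761 = 760, giving Legendre symbol -1.
(269/761) = -1, so 761 is inert.

inert — (761) stays prime in O_K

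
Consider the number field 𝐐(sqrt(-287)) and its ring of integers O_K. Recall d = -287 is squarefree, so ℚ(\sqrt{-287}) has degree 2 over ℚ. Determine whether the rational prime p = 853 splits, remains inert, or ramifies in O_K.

Since -287 ≡ 1 mod 4, the ring of integers is ℤ[(1+√-287)/2] with discriminant -287.
Since gcd(853, -287) = 1 the prime 853 does not ramify.
Euler's criterion: (-287)^426 mod 853 = 852. Thus (-287|853) = -1.
d is a non-residue mod p, hence 853 remains inert in O_K.

inert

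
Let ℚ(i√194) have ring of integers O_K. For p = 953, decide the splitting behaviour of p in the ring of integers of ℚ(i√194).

remains prime (inert)

Since -194 ≢ 1 mod 4, the ring of integers is ℤ[√-194] with discriminant 4·(-194) = -776.
953 ∤ -776, so 953 is unramified.
(-194/953) = 759^476 mod 953 = 952, giving Legendre symbol -1.
d is a non-residue mod p, hence 953 remains inert in O_K.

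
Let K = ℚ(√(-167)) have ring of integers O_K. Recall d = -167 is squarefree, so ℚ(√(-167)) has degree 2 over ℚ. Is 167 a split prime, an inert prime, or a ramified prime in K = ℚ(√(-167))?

ramified

-167 mod 4 = 1, hence disc K = -167 and O_K = ℤ[(1+√-167)/2].
167 divides disc(K) = -167, so 167 ramifies.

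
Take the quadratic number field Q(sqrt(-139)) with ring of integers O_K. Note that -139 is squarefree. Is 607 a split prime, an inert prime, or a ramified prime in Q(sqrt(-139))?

splits completely

Since -139 ≡ 1 mod 4, the ring of integers is ℤ[(1+√-139)/2] with discriminant -139.
Since gcd(607, -139) = 1 the prime 607 does not ramify.
Compute (-139/607) via Euler: 468^((607-1)/2) mod 607 = 1, so (-139/607) = 1.
Legendre symbol 1 ⇒ 607 is split.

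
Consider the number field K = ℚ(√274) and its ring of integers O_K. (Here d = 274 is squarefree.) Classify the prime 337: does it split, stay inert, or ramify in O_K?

337 splits in O_K

Since 274 ≢ 1 mod 4, the ring of integers is ℤ[√274] with discriminant 4·274 = 1096.
disc(K) = 1096 is not divisible by 337; 337 is unramified.
Compute (274/337) via Euler: 274^((337-1)/2) mod 337 = 1, so (274/337) = 1.
d is a quadratic residue mod p, hence 337 splits in O_K.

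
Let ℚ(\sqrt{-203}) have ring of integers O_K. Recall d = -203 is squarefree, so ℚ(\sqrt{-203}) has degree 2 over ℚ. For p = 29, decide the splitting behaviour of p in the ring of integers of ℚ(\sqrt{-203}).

Since -203 ≡ 1 mod 4, the ring of integers is ℤ[(1+√-203)/2] with discriminant -203.
disc(K) = -203 = 29·(-7), so p = 29 is ramified.

ramifies in O_K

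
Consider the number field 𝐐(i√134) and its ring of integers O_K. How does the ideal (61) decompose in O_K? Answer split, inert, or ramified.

d = -134 ≡ 2 (mod 4), so O_K = ℤ[√-134] and disc(K) = 4d = -536.
Since gcd(61, -536) = 1 the prime 61 does not ramify.
(-134/61) = 49^30 mod 61 = 1, giving Legendre symbol 1.
Legendre symbol 1 ⇒ 61 is split.

splits completely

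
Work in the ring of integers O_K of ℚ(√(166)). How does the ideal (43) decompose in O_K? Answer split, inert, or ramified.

p is inert

d = 166 ≡ 2 (mod 4), so O_K = ℤ[√166] and disc(K) = 4d = 664.
43 ∤ 664, so 43 is unramified.
Euler's criterion: 166^21 mod 43 = 42. Thus (166|43) = -1.
(166/43) = -1, so 43 is inert.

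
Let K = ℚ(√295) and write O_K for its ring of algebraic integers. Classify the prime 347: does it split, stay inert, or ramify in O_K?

d = 295 ≡ 3 (mod 4), so O_K = ℤ[√295] and disc(K) = 4d = 1180.
Since gcd(347, 1180) = 1 the prime 347 does not ramify.
Euler's criterion: 295^173 mod 347 = 346. Thus (295|347) = -1.
d is a non-residue mod p, hence 347 remains inert in O_K.

347 remains inert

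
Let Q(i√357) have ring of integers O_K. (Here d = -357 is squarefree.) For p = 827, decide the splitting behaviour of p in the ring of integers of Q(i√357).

d = -357 ≡ 3 (mod 4), so O_K = ℤ[√-357] and disc(K) = 4d = -1428.
827 ∤ -1428, so 827 is unramified.
Legendre symbol by Euler's criterion: (-357/827) ≡ (-357)^413 ≡ 826 (mod 827), i.e. (-357/827) = -1.
Legendre symbol -1 ⇒ 827 is inert.

remains prime (inert)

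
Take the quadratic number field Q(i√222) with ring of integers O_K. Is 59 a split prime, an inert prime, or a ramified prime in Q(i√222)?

inert

d = -222 ≡ 2 (mod 4), so O_K = ℤ[√-222] and disc(K) = 4d = -888.
59 ∤ -888, so 59 is unramified.
Euler's criterion: (-222)^29 mod 59 = 58. Thus (-222|59) = -1.
(-222/59) = -1, so 59 is inert.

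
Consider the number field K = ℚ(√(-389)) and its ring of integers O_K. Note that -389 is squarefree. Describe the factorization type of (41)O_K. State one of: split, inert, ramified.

Since -389 ≢ 1 mod 4, the ring of integers is ℤ[√-389] with discriminant 4·(-389) = -1556.
Since gcd(41, -1556) = 1 the prime 41 does not ramify.
(-389/41) = 21^20 mod 41 = 1, giving Legendre symbol 1.
d is a quadratic residue mod p, hence 41 splits in O_K.

split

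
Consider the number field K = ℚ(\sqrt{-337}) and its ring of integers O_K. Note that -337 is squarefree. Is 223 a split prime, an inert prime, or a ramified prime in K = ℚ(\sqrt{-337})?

Since -337 ≢ 1 mod 4, the ring of integers is ℤ[√-337] with discriminant 4·(-337) = -1348.
Since gcd(223, -1348) = 1 the prime 223 does not ramify.
Euler's criterion: (-337)^111 mod 223 = 1. Thus (-337|223) = 1.
d is a quadratic residue mod p, hence 223 splits in O_K.

split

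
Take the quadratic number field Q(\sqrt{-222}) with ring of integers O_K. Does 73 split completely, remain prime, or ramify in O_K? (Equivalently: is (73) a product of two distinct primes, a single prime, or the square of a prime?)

p splits

-222 mod 4 = 2, hence disc K = 4·(-222) = -888 and O_K = ℤ[√-222].
73 ∤ -888, so 73 is unramified.
Compute (-222/73) via Euler: 70^((73-1)/2) mod 73 = 1, so (-222/73) = 1.
Legendre symbol 1 ⇒ 73 is split.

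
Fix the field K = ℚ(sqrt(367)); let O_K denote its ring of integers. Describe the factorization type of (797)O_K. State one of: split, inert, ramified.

d = 367 ≡ 3 (mod 4), so O_K = ℤ[√367] and disc(K) = 4d = 1468.
797 ∤ 1468, so 797 is unramified.
Euler's criterion: 367^398 mod 797 = 1. Thus (367|797) = 1.
d is a quadratic residue mod p, hence 797 splits in O_K.

p splits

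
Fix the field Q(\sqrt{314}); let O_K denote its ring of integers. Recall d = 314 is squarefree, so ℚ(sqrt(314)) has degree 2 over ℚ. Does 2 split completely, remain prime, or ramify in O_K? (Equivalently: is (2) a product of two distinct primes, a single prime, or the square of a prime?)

ramified

d = 314 ≡ 2 (mod 4), so O_K = ℤ[√314] and disc(K) = 4d = 1256.
disc(K) = 1256 = 2·628, so p = 2 is ramified.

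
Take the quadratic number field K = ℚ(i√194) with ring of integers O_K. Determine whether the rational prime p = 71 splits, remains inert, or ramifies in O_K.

split — (71) = 𝔭₁𝔭₂ with 𝔭₁ ≠ 𝔭₂

d = -194 ≡ 2 (mod 4), so O_K = ℤ[√-194] and disc(K) = 4d = -776.
Since gcd(71, -776) = 1 the prime 71 does not ramify.
Euler's criterion: (-194)^35 mod 71 = 1. Thus (-194|71) = 1.
Legendre symbol 1 ⇒ 71 is split.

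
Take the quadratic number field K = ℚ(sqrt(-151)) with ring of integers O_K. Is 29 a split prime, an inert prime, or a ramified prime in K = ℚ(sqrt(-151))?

p splits

Since -151 ≡ 1 mod 4, the ring of integers is ℤ[(1+√-151)/2] with discriminant -151.
Since gcd(29, -151) = 1 the prime 29 does not ramify.
Euler's criterion: (-151)^14 mod 29 = 1. Thus (-151|29) = 1.
Legendre symbol 1 ⇒ 29 is split.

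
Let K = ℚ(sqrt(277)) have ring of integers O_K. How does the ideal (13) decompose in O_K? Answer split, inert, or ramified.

splits completely

277 mod 4 = 1, hence disc K = 277 and O_K = ℤ[(1+√277)/2].
Since gcd(13, 277) = 1 the prime 13 does not ramify.
Legendre symbol by Euler's criterion: (277/13) ≡ 277^6 ≡ 1 (mod 13), i.e. (277/13) = 1.
d is a quadratic residue mod p, hence 13 splits in O_K.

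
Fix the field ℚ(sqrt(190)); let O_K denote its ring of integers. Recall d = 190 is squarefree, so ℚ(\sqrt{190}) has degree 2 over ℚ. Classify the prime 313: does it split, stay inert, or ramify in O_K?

p is inert

d = 190 ≡ 2 (mod 4), so O_K = ℤ[√190] and disc(K) = 4d = 760.
Since gcd(313, 760) = 1 the prime 313 does not ramify.
Legendre symbol by Euler's criterion: (190/313) ≡ 190^156 ≡ 312 (mod 313), i.e. (190/313) = -1.
Legendre symbol -1 ⇒ 313 is inert.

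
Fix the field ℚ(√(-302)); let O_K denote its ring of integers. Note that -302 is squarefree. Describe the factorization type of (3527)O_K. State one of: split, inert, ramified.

3527 remains inert

d = -302 ≡ 2 (mod 4), so O_K = ℤ[√-302] and disc(K) = 4d = -1208.
Since gcd(3527, -1208) = 1 the prime 3527 does not ramify.
Compute (-302/3527) via Euler: 3225^((3527-1)/2) mod 3527 = 3526, so (-302/3527) = -1.
(-302/3527) = -1, so 3527 is inert.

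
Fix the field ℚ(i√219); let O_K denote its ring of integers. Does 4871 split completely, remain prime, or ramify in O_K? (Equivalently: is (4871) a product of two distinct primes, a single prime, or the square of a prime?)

p splits

-219 mod 4 = 1, hence disc K = -219 and O_K = ℤ[(1+√-219)/2].
disc(K) = -219 is not divisible by 4871; 4871 is unramified.
Compute (-219/4871) via Euler: 4652^((4871-1)/2) mod 4871 = 1, so (-219/4871) = 1.
Legendre symbol 1 ⇒ 4871 is split.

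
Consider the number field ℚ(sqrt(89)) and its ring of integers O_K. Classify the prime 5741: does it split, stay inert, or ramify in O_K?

d = 89 ≡ 1 (mod 4), so O_K = ℤ[(1+√89)/2] and disc(K) = d = 89.
5741 ∤ 89, so 5741 is unramified.
(89/5741) = 89^2870 mod 5741 = 1, giving Legendre symbol 1.
(89/5741) = 1, so 5741 splits.

split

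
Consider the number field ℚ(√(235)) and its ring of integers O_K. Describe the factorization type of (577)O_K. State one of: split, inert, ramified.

d = 235 ≡ 3 (mod 4), so O_K = ℤ[√235] and disc(K) = 4d = 940.
Since gcd(577, 940) = 1 the prime 577 does not ramify.
Euler's criterion: 235^288 mod 577 = 1. Thus (235|577) = 1.
Legendre symbol 1 ⇒ 577 is split.

p splits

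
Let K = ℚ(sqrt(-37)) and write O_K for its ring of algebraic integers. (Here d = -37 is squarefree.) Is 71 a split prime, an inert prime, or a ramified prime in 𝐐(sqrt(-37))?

-37 mod 4 = 3, hence disc K = 4·(-37) = -148 and O_K = ℤ[√-37].
disc(K) = -148 is not divisible by 71; 71 is unramified.
Compute (-37/71) via Euler: 34^((71-1)/2) mod 71 = 70, so (-37/71) = -1.
(-37/71) = -1, so 71 is inert.

71 remains inert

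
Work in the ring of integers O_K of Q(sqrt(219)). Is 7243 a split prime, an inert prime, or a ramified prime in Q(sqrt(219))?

219 mod 4 = 3, hence disc K = 4·219 = 876 and O_K = ℤ[√219].
disc(K) = 876 is not divisible by 7243; 7243 is unramified.
(219/7243) = 219^3621 mod 7243 = 7242, giving Legendre symbol -1.
Legendre symbol -1 ⇒ 7243 is inert.

p is inert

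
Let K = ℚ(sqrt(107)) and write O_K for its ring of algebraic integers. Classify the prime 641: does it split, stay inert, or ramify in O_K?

inert — (641) stays prime in O_K

d = 107 ≡ 3 (mod 4), so O_K = ℤ[√107] and disc(K) = 4d = 428.
Since gcd(641, 428) = 1 the prime 641 does not ramify.
Euler's criterion: 107^320 mod 641 = 640. Thus (107|641) = -1.
(107/641) = -1, so 641 is inert.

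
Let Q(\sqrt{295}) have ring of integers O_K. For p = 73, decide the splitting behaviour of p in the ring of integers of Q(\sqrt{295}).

295 mod 4 = 3, hence disc K = 4·295 = 1180 and O_K = ℤ[√295].
Since gcd(73, 1180) = 1 the prime 73 does not ramify.
Euler's criterion: 295^36 mod 73 = 1. Thus (295|73) = 1.
d is a quadratic residue mod p, hence 73 splits in O_K.

splits completely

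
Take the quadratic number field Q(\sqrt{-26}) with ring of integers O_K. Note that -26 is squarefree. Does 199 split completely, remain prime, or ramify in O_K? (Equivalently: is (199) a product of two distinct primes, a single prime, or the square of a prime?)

-26 mod 4 = 2, hence disc K = 4·(-26) = -104 and O_K = ℤ[√-26].
disc(K) = -104 is not divisible by 199; 199 is unramified.
Euler's criterion: (-26)^99 mod 199 = 198. Thus (-26|199) = -1.
(-26/199) = -1, so 199 is inert.

inert — (199) stays prime in O_K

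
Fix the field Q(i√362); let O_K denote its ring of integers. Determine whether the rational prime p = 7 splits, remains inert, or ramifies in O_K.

7 splits in O_K

d = -362 ≡ 2 (mod 4), so O_K = ℤ[√-362] and disc(K) = 4d = -1448.
7 ∤ -1448, so 7 is unramified.
Compute (-362/7) via Euler: 2^((7-1)/2) mod 7 = 1, so (-362/7) = 1.
(-362/7) = 1, so 7 splits.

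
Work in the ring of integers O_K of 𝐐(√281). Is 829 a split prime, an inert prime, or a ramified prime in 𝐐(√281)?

Since 281 ≡ 1 mod 4, the ring of integers is ℤ[(1+√281)/2] with discriminant 281.
829 ∤ 281, so 829 is unramified.
(281/829) = 281^414 mod 829 = 1, giving Legendre symbol 1.
(281/829) = 1, so 829 splits.

p splits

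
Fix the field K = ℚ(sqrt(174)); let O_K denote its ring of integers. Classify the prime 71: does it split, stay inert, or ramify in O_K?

Since 174 ≢ 1 mod 4, the ring of integers is ℤ[√174] with discriminant 4·174 = 696.
disc(K) = 696 is not divisible by 71; 71 is unramified.
Legendre symbol by Euler's criterion: (174/71) ≡ 174^35 ≡ 1 (mod 71), i.e. (174/71) = 1.
d is a quadratic residue mod p, hence 71 splits in O_K.

p splits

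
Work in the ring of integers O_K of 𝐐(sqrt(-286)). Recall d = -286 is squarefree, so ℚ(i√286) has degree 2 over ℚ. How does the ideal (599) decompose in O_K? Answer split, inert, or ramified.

Since -286 ≢ 1 mod 4, the ring of integers is ℤ[√-286] with discriminant 4·(-286) = -1144.
disc(K) = -1144 is not divisible by 599; 599 is unramified.
Euler's criterion: (-286)^299 mod 599 = 1. Thus (-286|599) = 1.
d is a quadratic residue mod p, hence 599 splits in O_K.

p splits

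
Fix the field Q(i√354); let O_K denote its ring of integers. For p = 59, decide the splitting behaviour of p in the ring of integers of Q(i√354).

d = -354 ≡ 2 (mod 4), so O_K = ℤ[√-354] and disc(K) = 4d = -1416.
disc(K) = -1416 = 59·(-24), so p = 59 is ramified.

ramified — (59) = 𝔭²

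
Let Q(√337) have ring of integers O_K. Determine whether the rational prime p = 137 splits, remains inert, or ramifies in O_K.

Since 337 ≡ 1 mod 4, the ring of integers is ℤ[(1+√337)/2] with discriminant 337.
137 ∤ 337, so 137 is unramified.
Legendre symbol by Euler's criterion: (337/137) ≡ 337^68 ≡ 1 (mod 137), i.e. (337/137) = 1.
Legendre symbol 1 ⇒ 137 is split.

p splits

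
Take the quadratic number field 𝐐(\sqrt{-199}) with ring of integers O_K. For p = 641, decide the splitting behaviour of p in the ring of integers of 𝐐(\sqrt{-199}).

inert

-199 mod 4 = 1, hence disc K = -199 and O_K = ℤ[(1+√-199)/2].
641 ∤ -199, so 641 is unramified.
Compute (-199/641) via Euler: 442^((641-1)/2) mod 641 = 640, so (-199/641) = -1.
Legendre symbol -1 ⇒ 641 is inert.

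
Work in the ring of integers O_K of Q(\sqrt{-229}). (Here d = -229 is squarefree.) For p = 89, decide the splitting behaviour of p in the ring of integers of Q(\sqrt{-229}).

inert — (89) stays prime in O_K

Since -229 ≢ 1 mod 4, the ring of integers is ℤ[√-229] with discriminant 4·(-229) = -916.
disc(K) = -916 is not divisible by 89; 89 is unramified.
Compute (-229/89) via Euler: 38^((89-1)/2) mod 89 = 88, so (-229/89) = -1.
Legendre symbol -1 ⇒ 89 is inert.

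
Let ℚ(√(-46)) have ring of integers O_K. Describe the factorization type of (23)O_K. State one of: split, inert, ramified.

d = -46 ≡ 2 (mod 4), so O_K = ℤ[√-46] and disc(K) = 4d = -184.
23 divides disc(K) = -184, so 23 ramifies.

23 is ramified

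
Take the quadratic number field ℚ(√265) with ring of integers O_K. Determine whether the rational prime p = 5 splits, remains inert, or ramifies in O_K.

5 is ramified

Since 265 ≡ 1 mod 4, the ring of integers is ℤ[(1+√265)/2] with discriminant 265.
disc(K) = 265 = 5·53, so p = 5 is ramified.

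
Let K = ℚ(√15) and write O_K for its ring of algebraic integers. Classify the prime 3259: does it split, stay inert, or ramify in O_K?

Since 15 ≢ 1 mod 4, the ring of integers is ℤ[√15] with discriminant 4·15 = 60.
3259 ∤ 60, so 3259 is unramified.
Euler's criterion: 15^1629 mod 3259 = 3258. Thus (15|3259) = -1.
d is a non-residue mod p, hence 3259 remains inert in O_K.

3259 remains inert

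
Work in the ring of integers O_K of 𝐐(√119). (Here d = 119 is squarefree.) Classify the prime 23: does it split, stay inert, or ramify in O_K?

split

119 mod 4 = 3, hence disc K = 4·119 = 476 and O_K = ℤ[√119].
disc(K) = 476 is not divisible by 23; 23 is unramified.
Euler's criterion: 119^11 mod 23 = 1. Thus (119|23) = 1.
(119/23) = 1, so 23 splits.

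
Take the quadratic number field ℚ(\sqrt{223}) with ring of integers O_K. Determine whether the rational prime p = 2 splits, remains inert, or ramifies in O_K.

d = 223 ≡ 3 (mod 4), so O_K = ℤ[√223] and disc(K) = 4d = 892.
disc(K) = 892 = 2·446, so p = 2 is ramified.

2 is ramified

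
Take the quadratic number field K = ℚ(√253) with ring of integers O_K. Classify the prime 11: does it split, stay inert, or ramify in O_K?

ramified — (11) = 𝔭²

d = 253 ≡ 1 (mod 4), so O_K = ℤ[(1+√253)/2] and disc(K) = d = 253.
11 divides disc(K) = 253, so 11 ramifies.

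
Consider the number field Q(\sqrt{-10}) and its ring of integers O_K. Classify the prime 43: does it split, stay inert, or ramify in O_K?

remains prime (inert)

Since -10 ≢ 1 mod 4, the ring of integers is ℤ[√-10] with discriminant 4·(-10) = -40.
Since gcd(43, -40) = 1 the prime 43 does not ramify.
Legendre symbol by Euler's criterion: (-10/43) ≡ (-10)^21 ≡ 42 (mod 43), i.e. (-10/43) = -1.
(-10/43) = -1, so 43 is inert.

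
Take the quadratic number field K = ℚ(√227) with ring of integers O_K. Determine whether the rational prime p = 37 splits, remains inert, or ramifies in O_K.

remains prime (inert)

d = 227 ≡ 3 (mod 4), so O_K = ℤ[√227] and disc(K) = 4d = 908.
disc(K) = 908 is not divisible by 37; 37 is unramified.
Legendre symbol by Euler's criterion: (227/37) ≡ 227^18 ≡ 36 (mod 37), i.e. (227/37) = -1.
(227/37) = -1, so 37 is inert.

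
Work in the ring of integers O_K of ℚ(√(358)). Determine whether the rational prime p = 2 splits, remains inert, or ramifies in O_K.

ramified — (2) = 𝔭²

d = 358 ≡ 2 (mod 4), so O_K = ℤ[√358] and disc(K) = 4d = 1432.
Ramification test: 2 | 1432. The prime 2 ramifies in K.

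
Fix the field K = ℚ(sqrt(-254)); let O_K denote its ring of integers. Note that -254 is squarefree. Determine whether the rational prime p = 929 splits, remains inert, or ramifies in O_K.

-254 mod 4 = 2, hence disc K = 4·(-254) = -1016 and O_K = ℤ[√-254].
929 ∤ -1016, so 929 is unramified.
(-254/929) = 675^464 mod 929 = 928, giving Legendre symbol -1.
d is a non-residue mod p, hence 929 remains inert in O_K.

inert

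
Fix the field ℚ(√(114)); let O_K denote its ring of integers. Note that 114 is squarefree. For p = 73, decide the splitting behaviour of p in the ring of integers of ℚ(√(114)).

Since 114 ≢ 1 mod 4, the ring of integers is ℤ[√114] with discriminant 4·114 = 456.
73 ∤ 456, so 73 is unramified.
Legendre symbol by Euler's criterion: (114/73) ≡ 114^36 ≡ 1 (mod 73), i.e. (114/73) = 1.
d is a quadratic residue mod p, hence 73 splits in O_K.

73 splits in O_K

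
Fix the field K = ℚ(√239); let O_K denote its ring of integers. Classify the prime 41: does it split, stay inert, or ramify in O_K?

inert

Since 239 ≢ 1 mod 4, the ring of integers is ℤ[√239] with discriminant 4·239 = 956.
41 ∤ 956, so 41 is unramified.
Compute (239/41) via Euler: 34^((41-1)/2) mod 41 = 40, so (239/41) = -1.
(239/41) = -1, so 41 is inert.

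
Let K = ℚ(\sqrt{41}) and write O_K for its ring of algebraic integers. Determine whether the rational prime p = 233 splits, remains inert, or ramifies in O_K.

d = 41 ≡ 1 (mod 4), so O_K = ℤ[(1+√41)/2] and disc(K) = d = 41.
disc(K) = 41 is not divisible by 233; 233 is unramified.
(41/233) = 41^116 mod 233 = 232, giving Legendre symbol -1.
(41/233) = -1, so 233 is inert.

p is inert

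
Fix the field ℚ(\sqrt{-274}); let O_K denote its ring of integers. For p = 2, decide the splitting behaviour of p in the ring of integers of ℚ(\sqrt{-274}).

-274 mod 4 = 2, hence disc K = 4·(-274) = -1096 and O_K = ℤ[√-274].
Ramification test: 2 | -1096. The prime 2 ramifies in K.

ramified — (2) = 𝔭²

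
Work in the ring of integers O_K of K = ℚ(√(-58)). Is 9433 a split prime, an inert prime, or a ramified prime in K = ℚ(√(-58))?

p is inert

Since -58 ≢ 1 mod 4, the ring of integers is ℤ[√-58] with discriminant 4·(-58) = -232.
disc(K) = -232 is not divisible by 9433; 9433 is unramified.
Legendre symbol by Euler's criterion: (-58/9433) ≡ (-58)^4716 ≡ 9432 (mod 9433), i.e. (-58/9433) = -1.
Legendre symbol -1 ⇒ 9433 is inert.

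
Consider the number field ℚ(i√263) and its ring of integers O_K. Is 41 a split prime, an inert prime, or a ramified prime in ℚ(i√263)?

d = -263 ≡ 1 (mod 4), so O_K = ℤ[(1+√-263)/2] and disc(K) = d = -263.
41 ∤ -263, so 41 is unramified.
(-263/41) = 24^20 mod 41 = 40, giving Legendre symbol -1.
Legendre symbol -1 ⇒ 41 is inert.

p is inert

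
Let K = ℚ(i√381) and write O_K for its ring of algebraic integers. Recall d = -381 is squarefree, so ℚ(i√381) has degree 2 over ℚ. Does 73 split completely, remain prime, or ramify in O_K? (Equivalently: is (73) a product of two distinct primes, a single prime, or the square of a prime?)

73 splits in O_K

-381 mod 4 = 3, hence disc K = 4·(-381) = -1524 and O_K = ℤ[√-381].
73 ∤ -1524, so 73 is unramified.
Legendre symbol by Euler's criterion: (-381/73) ≡ (-381)^36 ≡ 1 (mod 73), i.e. (-381/73) = 1.
Legendre symbol 1 ⇒ 73 is split.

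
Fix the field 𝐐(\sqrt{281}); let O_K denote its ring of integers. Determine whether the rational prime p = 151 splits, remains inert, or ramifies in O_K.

remains prime (inert)

281 mod 4 = 1, hence disc K = 281 and O_K = ℤ[(1+√281)/2].
151 ∤ 281, so 151 is unramified.
Legendre symbol by Euler's criterion: (281/151) ≡ 281^75 ≡ 150 (mod 151), i.e. (281/151) = -1.
(281/151) = -1, so 151 is inert.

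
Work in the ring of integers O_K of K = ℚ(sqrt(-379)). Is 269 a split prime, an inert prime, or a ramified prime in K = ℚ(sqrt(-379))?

p is inert

d = -379 ≡ 1 (mod 4), so O_K = ℤ[(1+√-379)/2] and disc(K) = d = -379.
Since gcd(269, -379) = 1 the prime 269 does not ramify.
Euler's criterion: (-379)^134 mod 269 = 268. Thus (-379|269) = -1.
Legendre symbol -1 ⇒ 269 is inert.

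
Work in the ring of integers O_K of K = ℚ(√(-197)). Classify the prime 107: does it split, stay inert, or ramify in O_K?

inert — (107) stays prime in O_K

-197 mod 4 = 3, hence disc K = 4·(-197) = -788 and O_K = ℤ[√-197].
107 ∤ -788, so 107 is unramified.
Compute (-197/107) via Euler: 17^((107-1)/2) mod 107 = 106, so (-197/107) = -1.
(-197/107) = -1, so 107 is inert.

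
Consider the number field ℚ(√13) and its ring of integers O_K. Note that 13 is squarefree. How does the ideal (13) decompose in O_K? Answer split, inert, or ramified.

ramifies in O_K

Since 13 ≡ 1 mod 4, the ring of integers is ℤ[(1+√13)/2] with discriminant 13.
Ramification test: 13 | 13. The prime 13 ramifies in K.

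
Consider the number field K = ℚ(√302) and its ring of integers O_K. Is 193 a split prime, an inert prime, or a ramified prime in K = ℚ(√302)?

split — (193) = 𝔭₁𝔭₂ with 𝔭₁ ≠ 𝔭₂

Since 302 ≢ 1 mod 4, the ring of integers is ℤ[√302] with discriminant 4·302 = 1208.
193 ∤ 1208, so 193 is unramified.
Legendre symbol by Euler's criterion: (302/193) ≡ 302^96 ≡ 1 (mod 193), i.e. (302/193) = 1.
(302/193) = 1, so 193 splits.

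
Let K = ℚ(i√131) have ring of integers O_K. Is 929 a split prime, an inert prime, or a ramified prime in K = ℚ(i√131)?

Since -131 ≡ 1 mod 4, the ring of integers is ℤ[(1+√-131)/2] with discriminant -131.
disc(K) = -131 is not divisible by 929; 929 is unramified.
Legendre symbol by Euler's criterion: (-131/929) ≡ (-131)^464 ≡ 1 (mod 929), i.e. (-131/929) = 1.
Legendre symbol 1 ⇒ 929 is split.

split — (929) = 𝔭₁𝔭₂ with 𝔭₁ ≠ 𝔭₂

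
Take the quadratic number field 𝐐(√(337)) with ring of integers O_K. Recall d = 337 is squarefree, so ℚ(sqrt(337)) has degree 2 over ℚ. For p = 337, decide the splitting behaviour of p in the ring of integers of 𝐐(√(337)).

Since 337 ≡ 1 mod 4, the ring of integers is ℤ[(1+√337)/2] with discriminant 337.
disc(K) = 337 = 337·1, so p = 337 is ramified.

ramified — (337) = 𝔭²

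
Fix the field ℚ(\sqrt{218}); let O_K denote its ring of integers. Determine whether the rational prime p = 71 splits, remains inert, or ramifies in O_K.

218 mod 4 = 2, hence disc K = 4·218 = 872 and O_K = ℤ[√218].
Since gcd(71, 872) = 1 the prime 71 does not ramify.
Compute (218/71) via Euler: 5^((71-1)/2) mod 71 = 1, so (218/71) = 1.
d is a quadratic residue mod p, hence 71 splits in O_K.

71 splits in O_K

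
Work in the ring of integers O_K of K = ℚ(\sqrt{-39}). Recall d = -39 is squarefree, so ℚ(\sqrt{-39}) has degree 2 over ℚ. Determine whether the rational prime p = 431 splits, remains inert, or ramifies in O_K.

-39 mod 4 = 1, hence disc K = -39 and O_K = ℤ[(1+√-39)/2].
disc(K) = -39 is not divisible by 431; 431 is unramified.
Compute (-39/431) via Euler: 392^((431-1)/2) mod 431 = 1, so (-39/431) = 1.
(-39/431) = 1, so 431 splits.

split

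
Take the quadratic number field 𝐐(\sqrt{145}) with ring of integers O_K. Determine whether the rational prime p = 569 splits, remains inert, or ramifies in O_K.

569 remains inert

d = 145 ≡ 1 (mod 4), so O_K = ℤ[(1+√145)/2] and disc(K) = d = 145.
Since gcd(569, 145) = 1 the prime 569 does not ramify.
Euler's criterion: 145^284 mod 569 = 568. Thus (145|569) = -1.
(145/569) = -1, so 569 is inert.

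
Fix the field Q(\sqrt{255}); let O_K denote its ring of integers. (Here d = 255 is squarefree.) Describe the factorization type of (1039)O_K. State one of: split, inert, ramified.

1039 remains inert

d = 255 ≡ 3 (mod 4), so O_K = ℤ[√255] and disc(K) = 4d = 1020.
disc(K) = 1020 is not divisible by 1039; 1039 is unramified.
Compute (255/1039) via Euler: 255^((1039-1)/2) mod 1039 = 1038, so (255/1039) = -1.
(255/1039) = -1, so 1039 is inert.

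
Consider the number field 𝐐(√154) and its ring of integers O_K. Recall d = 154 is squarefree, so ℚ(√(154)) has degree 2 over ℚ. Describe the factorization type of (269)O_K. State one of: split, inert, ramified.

d = 154 ≡ 2 (mod 4), so O_K = ℤ[√154] and disc(K) = 4d = 616.
Since gcd(269, 616) = 1 the prime 269 does not ramify.
(154/269) = 154^134 mod 269 = 1, giving Legendre symbol 1.
Legendre symbol 1 ⇒ 269 is split.

splits completely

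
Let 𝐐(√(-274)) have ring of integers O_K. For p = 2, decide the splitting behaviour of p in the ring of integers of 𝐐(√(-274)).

2 is ramified

d = -274 ≡ 2 (mod 4), so O_K = ℤ[√-274] and disc(K) = 4d = -1096.
disc(K) = -1096 = 2·(-548), so p = 2 is ramified.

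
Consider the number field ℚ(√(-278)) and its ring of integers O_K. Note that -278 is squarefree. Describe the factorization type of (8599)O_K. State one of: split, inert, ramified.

8599 splits in O_K

-278 mod 4 = 2, hence disc K = 4·(-278) = -1112 and O_K = ℤ[√-278].
8599 ∤ -1112, so 8599 is unramified.
Legendre symbol by Euler's criterion: (-278/8599) ≡ (-278)^4299 ≡ 1 (mod 8599), i.e. (-278/8599) = 1.
(-278/8599) = 1, so 8599 splits.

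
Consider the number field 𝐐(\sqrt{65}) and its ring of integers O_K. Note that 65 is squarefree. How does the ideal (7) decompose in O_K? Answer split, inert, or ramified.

65 mod 4 = 1, hence disc K = 65 and O_K = ℤ[(1+√65)/2].
disc(K) = 65 is not divisible by 7; 7 is unramified.
Legendre symbol by Euler's criterion: (65/7) ≡ 65^3 ≡ 1 (mod 7), i.e. (65/7) = 1.
(65/7) = 1, so 7 splits.

splits completely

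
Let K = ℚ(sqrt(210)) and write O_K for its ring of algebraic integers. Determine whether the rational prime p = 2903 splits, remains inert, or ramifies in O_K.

2903 remains inert

d = 210 ≡ 2 (mod 4), so O_K = ℤ[√210] and disc(K) = 4d = 840.
2903 ∤ 840, so 2903 is unramified.
Legendre symbol by Euler's criterion: (210/2903) ≡ 210^1451 ≡ 2902 (mod 2903), i.e. (210/2903) = -1.
(210/2903) = -1, so 2903 is inert.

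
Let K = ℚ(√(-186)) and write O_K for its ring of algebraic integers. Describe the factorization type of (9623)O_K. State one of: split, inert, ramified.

inert — (9623) stays prime in O_K

d = -186 ≡ 2 (mod 4), so O_K = ℤ[√-186] and disc(K) = 4d = -744.
Since gcd(9623, -744) = 1 the prime 9623 does not ramify.
Compute (-186/9623) via Euler: 9437^((9623-1)/2) mod 9623 = 9622, so (-186/9623) = -1.
d is a non-residue mod p, hence 9623 remains inert in O_K.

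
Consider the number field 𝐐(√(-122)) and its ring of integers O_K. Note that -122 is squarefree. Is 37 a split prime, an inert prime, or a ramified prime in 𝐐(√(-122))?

split

Since -122 ≢ 1 mod 4, the ring of integers is ℤ[√-122] with discriminant 4·(-122) = -488.
37 ∤ -488, so 37 is unramified.
Legendre symbol by Euler's criterion: (-122/37) ≡ (-122)^18 ≡ 1 (mod 37), i.e. (-122/37) = 1.
(-122/37) = 1, so 37 splits.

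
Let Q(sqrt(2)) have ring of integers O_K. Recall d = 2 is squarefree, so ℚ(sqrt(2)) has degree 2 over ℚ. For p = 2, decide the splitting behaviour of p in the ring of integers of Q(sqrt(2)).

p ramifies

2 mod 4 = 2, hence disc K = 4·2 = 8 and O_K = ℤ[√2].
disc(K) = 8 = 2·4, so p = 2 is ramified.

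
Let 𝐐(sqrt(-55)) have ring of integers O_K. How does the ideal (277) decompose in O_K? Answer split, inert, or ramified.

d = -55 ≡ 1 (mod 4), so O_K = ℤ[(1+√-55)/2] and disc(K) = d = -55.
277 ∤ -55, so 277 is unramified.
Legendre symbol by Euler's criterion: (-55/277) ≡ (-55)^138 ≡ 1 (mod 277), i.e. (-55/277) = 1.
(-55/277) = 1, so 277 splits.

p splits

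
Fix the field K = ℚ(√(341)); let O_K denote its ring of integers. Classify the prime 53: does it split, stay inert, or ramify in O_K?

remains prime (inert)

Since 341 ≡ 1 mod 4, the ring of integers is ℤ[(1+√341)/2] with discriminant 341.
Since gcd(53, 341) = 1 the prime 53 does not ramify.
Euler's criterion: 341^26 mod 53 = 52. Thus (341|53) = -1.
(341/53) = -1, so 53 is inert.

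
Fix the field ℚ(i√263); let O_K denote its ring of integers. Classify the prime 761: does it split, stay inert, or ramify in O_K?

-263 mod 4 = 1, hence disc K = -263 and O_K = ℤ[(1+√-263)/2].
disc(K) = -263 is not divisible by 761; 761 is unramified.
Compute (-263/761) via Euler: 498^((761-1)/2) mod 761 = 1, so (-263/761) = 1.
(-263/761) = 1, so 761 splits.

761 splits in O_K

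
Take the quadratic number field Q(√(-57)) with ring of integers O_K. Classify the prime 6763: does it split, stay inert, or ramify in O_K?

split — (6763) = 𝔭₁𝔭₂ with 𝔭₁ ≠ 𝔭₂

-57 mod 4 = 3, hence disc K = 4·(-57) = -228 and O_K = ℤ[√-57].
6763 ∤ -228, so 6763 is unramified.
Legendre symbol by Euler's criterion: (-57/6763) ≡ (-57)^3381 ≡ 1 (mod 6763), i.e. (-57/6763) = 1.
d is a quadratic residue mod p, hence 6763 splits in O_K.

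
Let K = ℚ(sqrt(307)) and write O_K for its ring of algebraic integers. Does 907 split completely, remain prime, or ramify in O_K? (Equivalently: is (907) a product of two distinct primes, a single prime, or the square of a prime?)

Since 307 ≢ 1 mod 4, the ring of integers is ℤ[√307] with discriminant 4·307 = 1228.
907 ∤ 1228, so 907 is unramified.
Legendre symbol by Euler's criterion: (307/907) ≡ 307^453 ≡ 906 (mod 907), i.e. (307/907) = -1.
Legendre symbol -1 ⇒ 907 is inert.

remains prime (inert)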